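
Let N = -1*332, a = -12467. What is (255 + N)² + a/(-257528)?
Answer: 1526895979/257528 ≈ 5929.0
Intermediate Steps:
N = -332
(255 + N)² + a/(-257528) = (255 - 332)² - 12467/(-257528) = (-77)² - 12467*(-1/257528) = 5929 + 12467/257528 = 1526895979/257528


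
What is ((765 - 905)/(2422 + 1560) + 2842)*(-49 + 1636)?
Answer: 8979804624/1991 ≈ 4.5102e+6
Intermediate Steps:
((765 - 905)/(2422 + 1560) + 2842)*(-49 + 1636) = (-140/3982 + 2842)*1587 = (-140*1/3982 + 2842)*1587 = (-70/1991 + 2842)*1587 = (5658352/1991)*1587 = 8979804624/1991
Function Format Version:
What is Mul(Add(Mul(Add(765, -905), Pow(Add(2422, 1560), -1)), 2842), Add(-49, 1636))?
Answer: Rational(8979804624, 1991) ≈ 4.5102e+6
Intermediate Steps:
Mul(Add(Mul(Add(765, -905), Pow(Add(2422, 1560), -1)), 2842), Add(-49, 1636)) = Mul(Add(Mul(-140, Pow(3982, -1)), 2842), 1587) = Mul(Add(Mul(-140, Rational(1, 3982)), 2842), 1587) = Mul(Add(Rational(-70, 1991), 2842), 1587) = Mul(Rational(5658352, 1991), 1587) = Rational(8979804624, 1991)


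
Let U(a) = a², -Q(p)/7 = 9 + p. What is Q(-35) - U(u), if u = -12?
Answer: 38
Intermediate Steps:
Q(p) = -63 - 7*p (Q(p) = -7*(9 + p) = -63 - 7*p)
Q(-35) - U(u) = (-63 - 7*(-35)) - 1*(-12)² = (-63 + 245) - 1*144 = 182 - 144 = 38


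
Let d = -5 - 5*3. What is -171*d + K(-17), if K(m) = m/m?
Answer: 3421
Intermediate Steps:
K(m) = 1
d = -20 (d = -5 - 15 = -20)
-171*d + K(-17) = -171*(-20) + 1 = 3420 + 1 = 3421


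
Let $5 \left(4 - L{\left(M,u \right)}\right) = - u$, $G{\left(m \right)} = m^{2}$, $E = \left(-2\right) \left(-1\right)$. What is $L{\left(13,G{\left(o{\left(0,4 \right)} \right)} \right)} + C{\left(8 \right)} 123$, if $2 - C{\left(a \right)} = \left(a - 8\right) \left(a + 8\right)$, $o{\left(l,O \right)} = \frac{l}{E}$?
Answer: $250$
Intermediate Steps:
$E = 2$
$o{\left(l,O \right)} = \frac{l}{2}$
$C{\left(a \right)} = 2 - \left(-8 + a\right) \left(8 + a\right)$ ($C{\left(a \right)} = 2 - \left(a - 8\right) \left(a + 8\right) = 2 - \left(-8 + a\right) \left(8 + a\right)$)
$L{\left(M,u \right)} = 4 + \frac{u}{5}$ ($L{\left(M,u \right)} = 4 - \frac{\left(-1\right) u}{5} = 4 + \frac{u}{5}$)
$L{\left(13,G{\left(o{\left(0,4 \right)} \right)} \right)} + C{\left(8 \right)} 123 = \left(4 + \frac{\left(\frac{1}{2} \cdot 0\right)^{2}}{5}\right) + \left(66 - 8^{2}\right) 123 = \left(4 + \frac{0^{2}}{5}\right) + \left(66 - 64\right) 123 = \left(4 + \frac{1}{5} \cdot 0\right) + \left(66 - 64\right) 123 = \left(4 + 0\right) + 2 \cdot 123 = 4 + 246 = 250$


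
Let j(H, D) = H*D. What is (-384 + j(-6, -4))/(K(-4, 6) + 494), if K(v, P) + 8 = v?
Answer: -180/241 ≈ -0.74689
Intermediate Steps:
j(H, D) = D*H
K(v, P) = -8 + v
(-384 + j(-6, -4))/(K(-4, 6) + 494) = (-384 - 4*(-6))/((-8 - 4) + 494) = (-384 + 24)/(-12 + 494) = -360/482 = -360*1/482 = -180/241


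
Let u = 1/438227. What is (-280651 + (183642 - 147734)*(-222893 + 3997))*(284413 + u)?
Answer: -979700035213712105688/438227 ≈ -2.2356e+15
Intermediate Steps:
u = 1/438227 ≈ 2.2819e-6
(-280651 + (183642 - 147734)*(-222893 + 3997))*(284413 + u) = (-280651 + (183642 - 147734)*(-222893 + 3997))*(284413 + 1/438227) = (-280651 + 35908*(-218896))*(124637455752/438227) = (-280651 - 7860117568)*(124637455752/438227) = -7860398219*124637455752/438227 = -979700035213712105688/438227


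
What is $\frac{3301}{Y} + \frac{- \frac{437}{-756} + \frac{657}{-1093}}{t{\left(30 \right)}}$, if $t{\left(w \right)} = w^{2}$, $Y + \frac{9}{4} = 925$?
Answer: $\frac{9819443431559}{2744912545200} \approx 3.5773$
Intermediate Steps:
$Y = \frac{3691}{4}$ ($Y = - \frac{9}{4} + 925 = \frac{3691}{4} \approx 922.75$)
$\frac{3301}{Y} + \frac{- \frac{437}{-756} + \frac{657}{-1093}}{t{\left(30 \right)}} = \frac{3301}{\frac{3691}{4}} + \frac{- \frac{437}{-756} + \frac{657}{-1093}}{30^{2}} = 3301 \cdot \frac{4}{3691} + \frac{\left(-437\right) \left(- \frac{1}{756}\right) + 657 \left(- \frac{1}{1093}\right)}{900} = \frac{13204}{3691} + \left(\frac{437}{756} - \frac{657}{1093}\right) \frac{1}{900} = \frac{13204}{3691} - \frac{19051}{743677200} = \frac{9819443431559}{2744912545200}$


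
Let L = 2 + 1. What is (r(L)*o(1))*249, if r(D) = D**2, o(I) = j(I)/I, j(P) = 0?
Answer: 0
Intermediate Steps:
L = 3
o(I) = 0 (o(I) = 0/I = 0)
(r(L)*o(1))*249 = (3**2*0)*249 = (9*0)*249 = 0*249 = 0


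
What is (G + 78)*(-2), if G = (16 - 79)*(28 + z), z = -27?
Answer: -30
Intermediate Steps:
G = -63 (G = (16 - 79)*(28 - 27) = -63*1 = -63)
(G + 78)*(-2) = (-63 + 78)*(-2) = 15*(-2) = -30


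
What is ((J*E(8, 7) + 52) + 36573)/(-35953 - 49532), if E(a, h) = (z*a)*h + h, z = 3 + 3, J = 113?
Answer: -25128/28495 ≈ -0.88184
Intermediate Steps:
z = 6
E(a, h) = h + 6*a*h (E(a, h) = (6*a)*h + h = 6*a*h + h = h + 6*a*h)
((J*E(8, 7) + 52) + 36573)/(-35953 - 49532) = ((113*(7*(1 + 6*8)) + 52) + 36573)/(-35953 - 49532) = ((113*(7*(1 + 48)) + 52) + 36573)/(-85485) = ((113*(7*49) + 52) + 36573)*(-1/85485) = ((113*343 + 52) + 36573)*(-1/85485) = ((38759 + 52) + 36573)*(-1/85485) = (38811 + 36573)*(-1/85485) = 75384*(-1/85485) = -25128/28495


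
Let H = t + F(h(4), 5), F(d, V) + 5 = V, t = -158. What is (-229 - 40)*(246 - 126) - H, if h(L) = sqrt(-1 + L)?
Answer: -32122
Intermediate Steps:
F(d, V) = -5 + V
H = -158 (H = -158 + (-5 + 5) = -158 + 0 = -158)
(-229 - 40)*(246 - 126) - H = (-229 - 40)*(246 - 126) - 1*(-158) = -269*120 + 158 = -32280 + 158 = -32122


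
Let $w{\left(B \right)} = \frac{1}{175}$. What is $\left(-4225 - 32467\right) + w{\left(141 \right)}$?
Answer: $- \frac{6421099}{175} \approx -36692.0$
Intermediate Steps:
$w{\left(B \right)} = \frac{1}{175}$
$\left(-4225 - 32467\right) + w{\left(141 \right)} = \left(-4225 - 32467\right) + \frac{1}{175} = -36692 + \frac{1}{175} = - \frac{6421099}{175}$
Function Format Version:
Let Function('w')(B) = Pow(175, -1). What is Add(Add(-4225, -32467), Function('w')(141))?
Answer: Rational(-6421099, 175) ≈ -36692.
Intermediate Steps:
Function('w')(B) = Rational(1, 175)
Add(Add(-4225, -32467), Function('w')(141)) = Add(Add(-4225, -32467), Rational(1, 175)) = Add(-36692, Rational(1, 175)) = Rational(-6421099, 175)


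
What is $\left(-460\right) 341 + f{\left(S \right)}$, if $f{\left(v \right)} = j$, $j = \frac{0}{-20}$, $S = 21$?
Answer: $-156860$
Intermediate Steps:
$j = 0$ ($j = 0 \left(- \frac{1}{20}\right) = 0$)
$f{\left(v \right)} = 0$
$\left(-460\right) 341 + f{\left(S \right)} = \left(-460\right) 341 + 0 = -156860 + 0 = -156860$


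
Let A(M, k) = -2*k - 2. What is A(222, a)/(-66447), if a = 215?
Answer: 16/2461 ≈ 0.0065014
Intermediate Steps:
A(M, k) = -2 - 2*k
A(222, a)/(-66447) = (-2 - 2*215)/(-66447) = (-2 - 430)*(-1/66447) = -432*(-1/66447) = 16/2461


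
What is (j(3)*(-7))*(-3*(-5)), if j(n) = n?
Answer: -315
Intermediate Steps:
(j(3)*(-7))*(-3*(-5)) = (3*(-7))*(-3*(-5)) = -21*15 = -315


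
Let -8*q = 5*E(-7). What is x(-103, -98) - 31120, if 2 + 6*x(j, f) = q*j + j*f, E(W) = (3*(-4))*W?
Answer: -114147/4 ≈ -28537.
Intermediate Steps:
E(W) = -12*W
q = -105/2 (q = -5*(-12*(-7))/8 = -5*84/8 = -1/8*420 = -105/2 ≈ -52.500)
x(j, f) = -1/3 - 35*j/4 + f*j/6 (x(j, f) = -1/3 + (-105*j/2 + j*f)/6 = -1/3 + (-105*j/2 + f*j)/6 = -1/3 + (-35*j/4 + f*j/6) = -1/3 - 35*j/4 + f*j/6)
x(-103, -98) - 31120 = (-1/3 - 35/4*(-103) + (1/6)*(-98)*(-103)) - 31120 = (-1/3 + 3605/4 + 5047/3) - 31120 = 10333/4 - 31120 = -114147/4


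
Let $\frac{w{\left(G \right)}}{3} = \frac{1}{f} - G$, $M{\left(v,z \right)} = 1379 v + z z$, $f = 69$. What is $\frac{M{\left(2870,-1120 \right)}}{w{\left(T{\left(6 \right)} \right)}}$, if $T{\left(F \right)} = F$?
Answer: $- \frac{17125570}{59} \approx -2.9026 \cdot 10^{5}$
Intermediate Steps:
$M{\left(v,z \right)} = z^{2} + 1379 v$ ($M{\left(v,z \right)} = 1379 v + z^{2} = z^{2} + 1379 v$)
$w{\left(G \right)} = \frac{1}{23} - 3 G$ ($w{\left(G \right)} = 3 \left(\frac{1}{69} - G\right) = \frac{1}{23} - 3 G$)
$\frac{M{\left(2870,-1120 \right)}}{w{\left(T{\left(6 \right)} \right)}} = \frac{\left(-1120\right)^{2} + 1379 \cdot 2870}{\frac{1}{23} - 18} = \frac{1254400 + 3957730}{\frac{1}{23} - 18} = \frac{5212130}{- \frac{413}{23}} = 5212130 \left(- \frac{23}{413}\right) = - \frac{17125570}{59}$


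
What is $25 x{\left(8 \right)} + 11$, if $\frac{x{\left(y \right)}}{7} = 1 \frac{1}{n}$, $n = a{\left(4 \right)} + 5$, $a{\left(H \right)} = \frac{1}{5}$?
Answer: $\frac{1161}{26} \approx 44.654$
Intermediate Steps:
$a{\left(H \right)} = \frac{1}{5}$
$n = \frac{26}{5}$ ($n = \frac{1}{5} + 5 = \frac{26}{5} \approx 5.2$)
$x{\left(y \right)} = \frac{35}{26}$ ($x{\left(y \right)} = 7 \cdot 1 \frac{1}{\frac{26}{5}} = 7 \cdot 1 \cdot \frac{5}{26} = 7 \cdot \frac{5}{26} = \frac{35}{26}$)
$25 x{\left(8 \right)} + 11 = 25 \cdot \frac{35}{26} + 11 = \frac{875}{26} + 11 = \frac{1161}{26}$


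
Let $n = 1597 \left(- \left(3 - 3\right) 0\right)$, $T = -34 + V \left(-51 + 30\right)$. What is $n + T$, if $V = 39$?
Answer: $-853$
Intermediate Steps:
$T = -853$ ($T = -34 + 39 \left(-51 + 30\right) = -34 + 39 \left(-21\right) = -34 - 819 = -853$)
$n = 0$ ($n = 1597 \left(- 0 \cdot 0\right) = 1597 \left(\left(-1\right) 0\right) = 1597 \cdot 0 = 0$)
$n + T = 0 - 853 = -853$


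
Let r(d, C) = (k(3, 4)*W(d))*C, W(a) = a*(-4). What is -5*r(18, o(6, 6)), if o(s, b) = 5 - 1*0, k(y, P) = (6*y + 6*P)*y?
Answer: 226800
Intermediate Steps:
k(y, P) = y*(6*P + 6*y) (k(y, P) = (6*P + 6*y)*y = y*(6*P + 6*y))
W(a) = -4*a
o(s, b) = 5 (o(s, b) = 5 + 0 = 5)
r(d, C) = -504*C*d (r(d, C) = ((6*3*(4 + 3))*(-4*d))*C = ((6*3*7)*(-4*d))*C = (126*(-4*d))*C = (-504*d)*C = -504*C*d)
-5*r(18, o(6, 6)) = -(-2520)*5*18 = -5*(-45360) = 226800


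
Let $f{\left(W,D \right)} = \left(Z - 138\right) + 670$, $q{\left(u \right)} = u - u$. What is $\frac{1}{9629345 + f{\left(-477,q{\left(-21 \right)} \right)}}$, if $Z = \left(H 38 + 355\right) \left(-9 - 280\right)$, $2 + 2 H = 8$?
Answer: $\frac{1}{9494336} \approx 1.0533 \cdot 10^{-7}$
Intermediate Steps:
$H = 3$ ($H = -1 + \frac{1}{2} \cdot 8 = -1 + 4 = 3$)
$q{\left(u \right)} = 0$
$Z = -135541$ ($Z = \left(3 \cdot 38 + 355\right) \left(-9 - 280\right) = \left(114 + 355\right) \left(-289\right) = 469 \left(-289\right) = -135541$)
$f{\left(W,D \right)} = -135009$ ($f{\left(W,D \right)} = \left(-135541 - 138\right) + 670 = -135679 + 670 = -135009$)
$\frac{1}{9629345 + f{\left(-477,q{\left(-21 \right)} \right)}} = \frac{1}{9629345 - 135009} = \frac{1}{9494336}$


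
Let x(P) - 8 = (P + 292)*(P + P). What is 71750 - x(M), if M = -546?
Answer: -205626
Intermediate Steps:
x(P) = 8 + 2*P*(292 + P) (x(P) = 8 + (P + 292)*(P + P) = 8 + (292 + P)*(2*P) = 8 + 2*P*(292 + P))
71750 - x(M) = 71750 - (8 + 2*(-546)**2 + 584*(-546)) = 71750 - (8 + 2*298116 - 318864) = 71750 - (8 + 596232 - 318864) = 71750 - 1*277376 = 71750 - 277376 = -205626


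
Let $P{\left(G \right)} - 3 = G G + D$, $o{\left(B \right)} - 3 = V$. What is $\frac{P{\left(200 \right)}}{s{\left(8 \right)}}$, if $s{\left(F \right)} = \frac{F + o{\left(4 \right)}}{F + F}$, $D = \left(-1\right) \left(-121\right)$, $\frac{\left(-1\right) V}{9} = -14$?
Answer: $\frac{641984}{137} \approx 4686.0$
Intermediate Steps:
$V = 126$ ($V = \left(-9\right) \left(-14\right) = 126$)
$o{\left(B \right)} = 129$ ($o{\left(B \right)} = 3 + 126 = 129$)
$D = 121$
$s{\left(F \right)} = \frac{129 + F}{2 F}$ ($s{\left(F \right)} = \frac{F + 129}{F + F} = \frac{129 + F}{2 F}$)
$P{\left(G \right)} = 124 + G^{2}$ ($P{\left(G \right)} = 3 + \left(G G + 121\right) = 3 + \left(G^{2} + 121\right) = 3 + \left(121 + G^{2}\right) = 124 + G^{2}$)
$\frac{P{\left(200 \right)}}{s{\left(8 \right)}} = \frac{124 + 200^{2}}{\frac{1}{2} \cdot \frac{1}{8} \left(129 + 8\right)} = \frac{124 + 40000}{\frac{1}{2} \cdot \frac{1}{8} \cdot 137} = \frac{40124}{\frac{137}{16}} = 40124 \cdot \frac{16}{137} = \frac{641984}{137}$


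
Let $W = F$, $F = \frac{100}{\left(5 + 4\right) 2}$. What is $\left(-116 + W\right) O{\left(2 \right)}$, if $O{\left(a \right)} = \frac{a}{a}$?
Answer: $- \frac{994}{9} \approx -110.44$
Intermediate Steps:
$O{\left(a \right)} = 1$
$F = \frac{50}{9}$ ($F = \frac{100}{9 \cdot 2} = \frac{100}{18} = 100 \cdot \frac{1}{18} = \frac{50}{9} \approx 5.5556$)
$W = \frac{50}{9} \approx 5.5556$
$\left(-116 + W\right) O{\left(2 \right)} = \left(-116 + \frac{50}{9}\right) 1 = \left(- \frac{994}{9}\right) 1 = - \frac{994}{9}$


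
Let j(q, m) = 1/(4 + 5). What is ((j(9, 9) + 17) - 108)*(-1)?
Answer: 818/9 ≈ 90.889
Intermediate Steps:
j(q, m) = 1/9
((j(9, 9) + 17) - 108)*(-1) = ((1/9 + 17) - 108)*(-1) = (154/9 - 108)*(-1) = -818/9*(-1) = 818/9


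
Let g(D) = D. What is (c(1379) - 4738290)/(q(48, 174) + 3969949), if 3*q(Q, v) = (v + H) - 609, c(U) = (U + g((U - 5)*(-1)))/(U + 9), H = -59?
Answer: -19730239545/16530181964 ≈ -1.1936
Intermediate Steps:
c(U) = 5/(9 + U) (c(U) = (U + (U - 5)*(-1))/(U + 9) = (U + (-5 + U)*(-1))/(9 + U) = (U + (5 - U))/(9 + U) = 5/(9 + U))
q(Q, v) = -668/3 + v/3 (q(Q, v) = ((v - 59) - 609)/3 = ((-59 + v) - 609)/3 = (-668 + v)/3 = -668/3 + v/3)
(c(1379) - 4738290)/(q(48, 174) + 3969949) = (5/(9 + 1379) - 4738290)/((-668/3 + (⅓)*174) + 3969949) = (5/1388 - 4738290)/((-668/3 + 58) + 3969949) = (5*(1/1388) - 4738290)/(-494/3 + 3969949) = (5/1388 - 4738290)/(11909353/3) = -6576746515/1388*3/11909353 = -19730239545/16530181964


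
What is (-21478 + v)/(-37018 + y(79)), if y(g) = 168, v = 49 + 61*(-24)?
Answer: 22893/36850 ≈ 0.62125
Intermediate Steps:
v = -1415 (v = 49 - 1464 = -1415)
(-21478 + v)/(-37018 + y(79)) = (-21478 - 1415)/(-37018 + 168) = -22893/(-36850) = -22893*(-1/36850) = 22893/36850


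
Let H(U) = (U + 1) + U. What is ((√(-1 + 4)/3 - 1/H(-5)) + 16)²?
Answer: 21052/81 + 290*√3/27 ≈ 278.50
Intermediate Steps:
H(U) = 1 + 2*U (H(U) = (1 + U) + U = 1 + 2*U)
((√(-1 + 4)/3 - 1/H(-5)) + 16)² = ((√(-1 + 4)/3 - 1/(1 + 2*(-5))) + 16)² = ((√3*(⅓) - 1/(1 - 10)) + 16)² = ((√3/3 - 1/(-9)) + 16)² = ((√3/3 - 1*(-⅑)) + 16)² = ((√3/3 + ⅑) + 16)² = ((⅑ + √3/3) + 16)² = (145/9 + √3/3)²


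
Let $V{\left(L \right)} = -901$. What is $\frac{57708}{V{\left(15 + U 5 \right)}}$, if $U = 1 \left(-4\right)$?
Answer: $- \frac{57708}{901} \approx -64.049$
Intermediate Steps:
$U = -4$
$\frac{57708}{V{\left(15 + U 5 \right)}} = \frac{57708}{-901} = 57708 \left(- \frac{1}{901}\right) = - \frac{57708}{901}$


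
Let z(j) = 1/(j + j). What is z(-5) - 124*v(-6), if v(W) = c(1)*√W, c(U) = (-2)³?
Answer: -⅒ + 992*I*√6 ≈ -0.1 + 2429.9*I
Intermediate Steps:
c(U) = -8
v(W) = -8*√W
z(j) = 1/(2*j)
z(-5) - 124*v(-6) = (½)/(-5) - (-992)*√(-6) = (½)*(-⅕) - (-992)*I*√6 = -⅒ - (-992)*I*√6 = -⅒ + 992*I*√6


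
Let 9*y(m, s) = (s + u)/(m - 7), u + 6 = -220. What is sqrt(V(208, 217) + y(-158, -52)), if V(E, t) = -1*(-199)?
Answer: sqrt(48805845)/495 ≈ 14.113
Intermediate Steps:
u = -226 (u = -6 - 220 = -226)
V(E, t) = 199
y(m, s) = (-226 + s)/(9*(-7 + m)) (y(m, s) = ((s - 226)/(m - 7))/9 = ((-226 + s)/(-7 + m))/9 = (-226 + s)/(9*(-7 + m)))
sqrt(V(208, 217) + y(-158, -52)) = sqrt(199 + (-226 - 52)/(9*(-7 - 158))) = sqrt(199 + (1/9)*(-278)/(-165)) = sqrt(199 + (1/9)*(-1/165)*(-278)) = sqrt(199 + 278/1485) = sqrt(295793/1485) = sqrt(48805845)/495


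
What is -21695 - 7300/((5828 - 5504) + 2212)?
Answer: -13756455/634 ≈ -21698.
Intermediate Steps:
-21695 - 7300/((5828 - 5504) + 2212) = -21695 - 7300/(324 + 2212) = -21695 - 7300/2536 = -21695 - 7300*1/2536 = -21695 - 1825/634 = -13756455/634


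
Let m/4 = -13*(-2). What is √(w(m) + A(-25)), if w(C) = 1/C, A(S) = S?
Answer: I*√67574/52 ≈ 4.999*I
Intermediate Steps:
m = 104 (m = 4*(-13*(-2)) = 4*26 = 104)
√(w(m) + A(-25)) = √(1/104 - 25) = √(-2599/104) = I*√67574/52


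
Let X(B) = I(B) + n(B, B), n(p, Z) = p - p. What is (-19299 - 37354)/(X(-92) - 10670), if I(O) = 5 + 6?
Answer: 56653/10659 ≈ 5.3150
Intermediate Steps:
n(p, Z) = 0
I(O) = 11
X(B) = 11 (X(B) = 11 + 0 = 11)
(-19299 - 37354)/(X(-92) - 10670) = (-19299 - 37354)/(11 - 10670) = -56653/(-10659) = -56653*(-1/10659) = 56653/10659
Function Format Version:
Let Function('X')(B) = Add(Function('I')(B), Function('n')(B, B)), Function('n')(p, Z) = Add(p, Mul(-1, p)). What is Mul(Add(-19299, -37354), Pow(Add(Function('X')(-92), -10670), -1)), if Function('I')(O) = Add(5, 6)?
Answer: Rational(56653, 10659) ≈ 5.3150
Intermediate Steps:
Function('n')(p, Z) = 0
Function('I')(O) = 11
Function('X')(B) = 11 (Function('X')(B) = Add(11, 0) = 11)
Mul(Add(-19299, -37354), Pow(Add(Function('X')(-92), -10670), -1)) = Mul(Add(-19299, -37354), Pow(Add(11, -10670), -1)) = Mul(-56653, Pow(-10659, -1)) = Mul(-56653, Rational(-1, 10659)) = Rational(56653, 10659)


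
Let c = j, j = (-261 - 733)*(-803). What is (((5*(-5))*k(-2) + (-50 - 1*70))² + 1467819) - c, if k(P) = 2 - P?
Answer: 718037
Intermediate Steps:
j = 798182 (j = -994*(-803) = 798182)
c = 798182
(((5*(-5))*k(-2) + (-50 - 1*70))² + 1467819) - c = (((5*(-5))*(2 - 1*(-2)) + (-50 - 1*70))² + 1467819) - 1*798182 = ((-25*(2 + 2) + (-50 - 70))² + 1467819) - 798182 = ((-25*4 - 120)² + 1467819) - 798182 = ((-100 - 120)² + 1467819) - 798182 = ((-220)² + 1467819) - 798182 = (48400 + 1467819) - 798182 = 1516219 - 798182 = 718037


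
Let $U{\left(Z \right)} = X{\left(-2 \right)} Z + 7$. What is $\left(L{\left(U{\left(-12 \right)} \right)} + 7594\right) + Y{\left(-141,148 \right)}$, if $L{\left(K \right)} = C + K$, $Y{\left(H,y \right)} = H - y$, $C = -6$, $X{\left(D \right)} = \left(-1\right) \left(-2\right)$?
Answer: $7282$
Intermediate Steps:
$X{\left(D \right)} = 2$
$U{\left(Z \right)} = 7 + 2 Z$ ($U{\left(Z \right)} = 2 Z + 7 = 7 + 2 Z$)
$L{\left(K \right)} = -6 + K$
$\left(L{\left(U{\left(-12 \right)} \right)} + 7594\right) + Y{\left(-141,148 \right)} = \left(\left(-6 + \left(7 + 2 \left(-12\right)\right)\right) + 7594\right) - 289 = \left(\left(-6 + \left(7 - 24\right)\right) + 7594\right) - 289 = \left(\left(-6 - 17\right) + 7594\right) - 289 = \left(-23 + 7594\right) - 289 = 7571 - 289 = 7282$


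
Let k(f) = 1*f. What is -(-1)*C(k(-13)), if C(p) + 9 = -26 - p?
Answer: -22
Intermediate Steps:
k(f) = f
C(p) = -35 - p (C(p) = -9 + (-26 - p) = -35 - p)
-(-1)*C(k(-13)) = -(-1)*(-35 - 1*(-13)) = -(-1)*(-35 + 13) = -(-1)*(-22) = -1*22 = -22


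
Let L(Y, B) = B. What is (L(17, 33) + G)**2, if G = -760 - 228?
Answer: 912025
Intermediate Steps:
G = -988
(L(17, 33) + G)**2 = (33 - 988)**2 = (-955)**2 = 912025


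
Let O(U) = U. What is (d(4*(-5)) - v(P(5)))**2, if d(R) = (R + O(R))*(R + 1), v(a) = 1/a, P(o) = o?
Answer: 14432401/25 ≈ 5.7730e+5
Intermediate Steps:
d(R) = 2*R*(1 + R) (d(R) = (R + R)*(R + 1) = (2*R)*(1 + R) = 2*R*(1 + R))
(d(4*(-5)) - v(P(5)))**2 = (2*(4*(-5))*(1 + 4*(-5)) - 1/5)**2 = (2*(-20)*(1 - 20) - 1*1/5)**2 = (2*(-20)*(-19) - 1/5)**2 = (760 - 1/5)**2 = (3799/5)**2 = 14432401/25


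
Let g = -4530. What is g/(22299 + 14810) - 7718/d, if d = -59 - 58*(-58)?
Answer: -301378912/122645245 ≈ -2.4573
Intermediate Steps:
d = 3305 (d = -59 + 3364 = 3305)
g/(22299 + 14810) - 7718/d = -4530/(22299 + 14810) - 7718/3305 = -4530/37109 - 7718*1/3305 = -4530*1/37109 - 7718/3305 = -4530/37109 - 7718/3305 = -301378912/122645245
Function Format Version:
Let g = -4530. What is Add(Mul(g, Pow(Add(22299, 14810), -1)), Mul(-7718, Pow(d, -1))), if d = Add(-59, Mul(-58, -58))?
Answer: Rational(-301378912, 122645245) ≈ -2.4573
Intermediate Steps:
d = 3305 (d = Add(-59, 3364) = 3305)
Add(Mul(g, Pow(Add(22299, 14810), -1)), Mul(-7718, Pow(d, -1))) = Add(Mul(-4530, Pow(Add(22299, 14810), -1)), Mul(-7718, Pow(3305, -1))) = Add(Mul(-4530, Pow(37109, -1)), Mul(-7718, Rational(1, 3305))) = Add(Mul(-4530, Rational(1, 37109)), Rational(-7718, 3305)) = Add(Rational(-4530, 37109), Rational(-7718, 3305)) = Rational(-301378912, 122645245)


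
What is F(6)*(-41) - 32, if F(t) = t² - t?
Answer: -1262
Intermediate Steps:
F(6)*(-41) - 32 = (6*(-1 + 6))*(-41) - 32 = (6*5)*(-41) - 32 = 30*(-41) - 32 = -1230 - 32 = -1262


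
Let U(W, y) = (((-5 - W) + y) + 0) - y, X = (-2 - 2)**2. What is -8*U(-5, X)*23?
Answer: 0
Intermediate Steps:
X = 16 (X = (-4)**2 = 16)
U(W, y) = -5 - W (U(W, y) = ((-5 + y - W) + 0) - y = (-5 + y - W) - y = -5 - W)
-8*U(-5, X)*23 = -8*(-5 - 1*(-5))*23 = -8*(-5 + 5)*23 = -8*0*23 = 0*23 = 0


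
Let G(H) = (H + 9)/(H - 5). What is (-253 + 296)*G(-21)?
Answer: 258/13 ≈ 19.846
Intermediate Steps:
G(H) = (9 + H)/(-5 + H)
(-253 + 296)*G(-21) = (-253 + 296)*((9 - 21)/(-5 - 21)) = 43*(-12/(-26)) = 43*(-1/26*(-12)) = 43*(6/13) = 258/13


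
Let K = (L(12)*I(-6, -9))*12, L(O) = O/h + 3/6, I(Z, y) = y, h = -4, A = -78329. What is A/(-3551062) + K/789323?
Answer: 62785668007/2802934911026 ≈ 0.022400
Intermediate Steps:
L(O) = 1/2 - O/4 (L(O) = O/(-4) + 3/6 = O*(-1/4) + 3*(1/6) = -O/4 + 1/2 = 1/2 - O/4)
K = 270 (K = ((1/2 - 1/4*12)*(-9))*12 = ((1/2 - 3)*(-9))*12 = -5/2*(-9)*12 = (45/2)*12 = 270)
A/(-3551062) + K/789323 = -78329/(-3551062) + 270/789323 = -78329*(-1/3551062) + 270*(1/789323) = 78329/3551062 + 270/789323 = 62785668007/2802934911026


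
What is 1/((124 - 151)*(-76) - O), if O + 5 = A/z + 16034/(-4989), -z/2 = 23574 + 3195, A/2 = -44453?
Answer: 14838949/30546766774 ≈ 0.00048578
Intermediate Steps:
A = -88906 (A = 2*(-44453) = -88906)
z = -53538 (z = -2*(23574 + 3195) = -2*26769 = -53538)
O = -97243426/14838949 (O = -5 + (-88906/(-53538) + 16034/(-4989)) = -5 + (-88906*(-1/53538) + 16034*(-1/4989)) = -5 + (44453/26769 - 16034/4989) = -5 - 23048681/14838949 = -97243426/14838949 ≈ -6.5533)
1/((124 - 151)*(-76) - O) = 1/((124 - 151)*(-76) - 1*(-97243426/14838949)) = 1/(-27*(-76) + 97243426/14838949) = 1/(2052 + 97243426/14838949) = 1/(30546766774/14838949) = 14838949/30546766774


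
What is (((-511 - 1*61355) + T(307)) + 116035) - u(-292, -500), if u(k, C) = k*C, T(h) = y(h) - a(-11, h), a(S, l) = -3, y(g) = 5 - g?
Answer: -92130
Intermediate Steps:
T(h) = 8 - h (T(h) = (5 - h) - 1*(-3) = (5 - h) + 3 = 8 - h)
u(k, C) = C*k
(((-511 - 1*61355) + T(307)) + 116035) - u(-292, -500) = (((-511 - 1*61355) + (8 - 1*307)) + 116035) - (-500)*(-292) = (((-511 - 61355) + (8 - 307)) + 116035) - 1*146000 = ((-61866 - 299) + 116035) - 146000 = (-62165 + 116035) - 146000 = 53870 - 146000 = -92130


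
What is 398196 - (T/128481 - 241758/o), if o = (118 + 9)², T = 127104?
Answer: 275066218560262/690756683 ≈ 3.9821e+5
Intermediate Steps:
o = 16129 (o = 127² = 16129)
398196 - (T/128481 - 241758/o) = 398196 - (127104/128481 - 241758/16129) = 398196 - (127104*(1/128481) - 241758*1/16129) = 398196 - (42368/42827 - 241758/16129) = 398196 - 1*(-9670416394/690756683) = 398196 + 9670416394/690756683 = 275066218560262/690756683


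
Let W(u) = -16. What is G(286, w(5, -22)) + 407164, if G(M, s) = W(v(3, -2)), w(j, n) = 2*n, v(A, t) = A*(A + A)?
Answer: 407148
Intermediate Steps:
v(A, t) = 2*A² (v(A, t) = A*(2*A) = 2*A²)
G(M, s) = -16
G(286, w(5, -22)) + 407164 = -16 + 407164 = 407148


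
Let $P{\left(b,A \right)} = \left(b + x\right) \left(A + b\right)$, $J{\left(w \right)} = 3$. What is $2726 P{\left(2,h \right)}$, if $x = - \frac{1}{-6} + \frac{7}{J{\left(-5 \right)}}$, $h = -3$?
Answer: $-12267$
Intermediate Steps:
$x = \frac{5}{2}$ ($x = - \frac{1}{-6} + \frac{7}{3} = \left(-1\right) \left(- \frac{1}{6}\right) + 7 \cdot \frac{1}{3} = \frac{1}{6} + \frac{7}{3} = \frac{5}{2} \approx 2.5$)
$P{\left(b,A \right)} = \left(\frac{5}{2} + b\right) \left(A + b\right)$ ($P{\left(b,A \right)} = \left(b + \frac{5}{2}\right) \left(A + b\right) = \left(\frac{5}{2} + b\right) \left(A + b\right)$)
$2726 P{\left(2,h \right)} = 2726 \left(2^{2} + \frac{5}{2} \left(-3\right) + \frac{5}{2} \cdot 2 - 6\right) = 2726 \left(4 - \frac{15}{2} + 5 - 6\right) = 2726 \left(- \frac{9}{2}\right) = -12267$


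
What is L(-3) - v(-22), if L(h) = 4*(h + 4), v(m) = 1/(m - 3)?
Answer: 101/25 ≈ 4.0400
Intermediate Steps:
v(m) = 1/(-3 + m)
L(h) = 16 + 4*h (L(h) = 4*(4 + h) = 16 + 4*h)
L(-3) - v(-22) = (16 + 4*(-3)) - 1/(-3 - 22) = (16 - 12) - 1/(-25) = 4 - 1*(-1/25) = 4 + 1/25 = 101/25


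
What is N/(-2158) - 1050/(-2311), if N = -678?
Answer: 1916379/2493569 ≈ 0.76853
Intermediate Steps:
N/(-2158) - 1050/(-2311) = -678/(-2158) - 1050/(-2311) = -678*(-1/2158) - 1050*(-1/2311) = 339/1079 + 1050/2311 = 1916379/2493569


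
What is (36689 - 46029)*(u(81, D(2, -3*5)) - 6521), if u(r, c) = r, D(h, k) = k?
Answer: 60149600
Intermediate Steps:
(36689 - 46029)*(u(81, D(2, -3*5)) - 6521) = (36689 - 46029)*(81 - 6521) = -9340*(-6440) = 60149600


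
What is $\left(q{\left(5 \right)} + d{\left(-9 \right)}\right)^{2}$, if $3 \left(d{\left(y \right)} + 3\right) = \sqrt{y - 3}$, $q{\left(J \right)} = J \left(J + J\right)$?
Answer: $\frac{6623}{3} + \frac{188 i \sqrt{3}}{3} \approx 2207.7 + 108.54 i$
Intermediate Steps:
$q{\left(J \right)} = 2 J^{2}$ ($q{\left(J \right)} = J 2 J = 2 J^{2}$)
$d{\left(y \right)} = -3 + \frac{\sqrt{-3 + y}}{3}$ ($d{\left(y \right)} = -3 + \frac{\sqrt{y - 3}}{3} = -3 + \frac{\sqrt{-3 + y}}{3}$)
$\left(q{\left(5 \right)} + d{\left(-9 \right)}\right)^{2} = \left(2 \cdot 5^{2} - \left(3 - \frac{\sqrt{-3 - 9}}{3}\right)\right)^{2} = \left(2 \cdot 25 - \left(3 - \frac{\sqrt{-12}}{3}\right)\right)^{2} = \left(50 - \left(3 - \frac{2 i \sqrt{3}}{3}\right)\right)^{2} = \left(47 + \frac{2 i \sqrt{3}}{3}\right)^{2}$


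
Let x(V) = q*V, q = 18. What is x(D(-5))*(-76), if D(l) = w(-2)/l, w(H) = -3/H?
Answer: 2052/5 ≈ 410.40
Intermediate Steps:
D(l) = 3/(2*l) (D(l) = (-3/(-2))/l = (-3*(-1/2))/l = 3/(2*l))
x(V) = 18*V
x(D(-5))*(-76) = (18*((3/2)/(-5)))*(-76) = (18*((3/2)*(-1/5)))*(-76) = (18*(-3/10))*(-76) = -27/5*(-76) = 2052/5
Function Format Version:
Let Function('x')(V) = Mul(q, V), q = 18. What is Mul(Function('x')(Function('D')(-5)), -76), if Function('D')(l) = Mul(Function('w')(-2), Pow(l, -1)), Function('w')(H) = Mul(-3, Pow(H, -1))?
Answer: Rational(2052, 5) ≈ 410.40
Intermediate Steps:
Function('D')(l) = Mul(Rational(3, 2), Pow(l, -1)) (Function('D')(l) = Mul(Mul(-3, Pow(-2, -1)), Pow(l, -1)) = Mul(Mul(-3, Rational(-1, 2)), Pow(l, -1)) = Mul(Rational(3, 2), Pow(l, -1)))
Function('x')(V) = Mul(18, V)
Mul(Function('x')(Function('D')(-5)), -76) = Mul(Mul(18, Mul(Rational(3, 2), Pow(-5, -1))), -76) = Mul(Mul(18, Mul(Rational(3, 2), Rational(-1, 5))), -76) = Mul(Mul(18, Rational(-3, 10)), -76) = Mul(Rational(-27, 5), -76) = Rational(2052, 5)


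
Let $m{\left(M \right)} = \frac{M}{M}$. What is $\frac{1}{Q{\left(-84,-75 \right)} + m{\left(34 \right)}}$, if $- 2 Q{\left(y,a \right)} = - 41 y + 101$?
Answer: $- \frac{2}{3543} \approx -0.00056449$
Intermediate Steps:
$Q{\left(y,a \right)} = - \frac{101}{2} + \frac{41 y}{2}$ ($Q{\left(y,a \right)} = - \frac{- 41 y + 101}{2} = - \frac{101 - 41 y}{2} = - \frac{101}{2} + \frac{41 y}{2}$)
$m{\left(M \right)} = 1$
$\frac{1}{Q{\left(-84,-75 \right)} + m{\left(34 \right)}} = \frac{1}{\left(- \frac{101}{2} + \frac{41}{2} \left(-84\right)\right) + 1} = \frac{1}{\left(- \frac{101}{2} - 1722\right) + 1} = \frac{1}{- \frac{3545}{2} + 1} = \frac{1}{- \frac{3543}{2}} = - \frac{2}{3543}$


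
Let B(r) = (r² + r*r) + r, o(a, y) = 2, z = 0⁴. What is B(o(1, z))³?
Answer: 1000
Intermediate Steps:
z = 0
B(r) = r + 2*r² (B(r) = (r² + r²) + r = 2*r² + r = r + 2*r²)
B(o(1, z))³ = (2*(1 + 2*2))³ = (2*(1 + 4))³ = (2*5)³ = 10³ = 1000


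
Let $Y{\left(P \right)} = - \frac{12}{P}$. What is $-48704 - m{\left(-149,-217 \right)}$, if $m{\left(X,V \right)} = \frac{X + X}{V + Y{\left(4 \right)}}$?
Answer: $- \frac{5357589}{110} \approx -48705.0$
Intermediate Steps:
$m{\left(X,V \right)} = \frac{2 X}{-3 + V}$ ($m{\left(X,V \right)} = \frac{X + X}{V - \frac{12}{4}} = \frac{2 X}{V - 3} = \frac{2 X}{-3 + V}$)
$-48704 - m{\left(-149,-217 \right)} = -48704 - 2 \left(-149\right) \frac{1}{-3 - 217} = -48704 - 2 \left(-149\right) \frac{1}{-220} = -48704 - 2 \left(-149\right) \left(- \frac{1}{220}\right) = -48704 - \frac{149}{110} = - \frac{5357589}{110}$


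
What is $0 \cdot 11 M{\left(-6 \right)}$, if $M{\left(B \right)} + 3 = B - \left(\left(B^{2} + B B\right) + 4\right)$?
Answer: $0$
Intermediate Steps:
$M{\left(B \right)} = -7 + B - 2 B^{2}$ ($M{\left(B \right)} = -3 - \left(4 + B^{2} - B + B B\right) = -3 - \left(4 - B + 2 B^{2}\right) = -7 + B - 2 B^{2}$)
$0 \cdot 11 M{\left(-6 \right)} = 0 \cdot 11 \left(-7 - 6 - 2 \left(-6\right)^{2}\right) = 0 \left(-7 - 6 - 72\right) = 0 \left(-85\right) = 0$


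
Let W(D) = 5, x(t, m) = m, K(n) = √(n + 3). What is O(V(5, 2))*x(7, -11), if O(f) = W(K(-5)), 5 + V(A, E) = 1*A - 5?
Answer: -55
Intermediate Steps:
K(n) = √(3 + n)
V(A, E) = -10 + A (V(A, E) = -5 + (1*A - 5) = -5 + (A - 5) = -5 + (-5 + A) = -10 + A)
O(f) = 5
O(V(5, 2))*x(7, -11) = 5*(-11) = -55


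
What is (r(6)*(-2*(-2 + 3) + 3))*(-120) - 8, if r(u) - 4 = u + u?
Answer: -1928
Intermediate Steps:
r(u) = 4 + 2*u (r(u) = 4 + (u + u) = 4 + 2*u)
(r(6)*(-2*(-2 + 3) + 3))*(-120) - 8 = ((4 + 2*6)*(-2*(-2 + 3) + 3))*(-120) - 8 = ((4 + 12)*(-2*1 + 3))*(-120) - 8 = (16*(-2 + 3))*(-120) - 8 = (16*1)*(-120) - 8 = 16*(-120) - 8 = -1920 - 8 = -1928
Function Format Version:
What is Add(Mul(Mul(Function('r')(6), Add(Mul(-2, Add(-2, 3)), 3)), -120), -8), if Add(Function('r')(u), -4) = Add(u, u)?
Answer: -1928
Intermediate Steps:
Function('r')(u) = Add(4, Mul(2, u)) (Function('r')(u) = Add(4, Add(u, u)) = Add(4, Mul(2, u)))
Add(Mul(Mul(Function('r')(6), Add(Mul(-2, Add(-2, 3)), 3)), -120), -8) = Add(Mul(Mul(Add(4, Mul(2, 6)), Add(Mul(-2, Add(-2, 3)), 3)), -120), -8) = Add(Mul(Mul(Add(4, 12), Add(Mul(-2, 1), 3)), -120), -8) = Add(Mul(Mul(16, Add(-2, 3)), -120), -8) = Add(Mul(Mul(16, 1), -120), -8) = Add(Mul(16, -120), -8) = Add(-1920, -8) = -1928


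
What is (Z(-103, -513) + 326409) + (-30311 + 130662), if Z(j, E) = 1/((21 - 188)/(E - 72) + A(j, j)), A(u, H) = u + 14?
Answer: 22147989895/51898 ≈ 4.2676e+5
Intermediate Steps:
A(u, H) = 14 + u
Z(j, E) = 1/(14 + j - 167/(-72 + E)) (Z(j, E) = 1/((21 - 188)/(E - 72) + (14 + j)) = 1/(-167/(-72 + E) + (14 + j)) = 1/(14 + j - 167/(-72 + E)))
(Z(-103, -513) + 326409) + (-30311 + 130662) = ((72 - 1*(-513))/(1175 + 72*(-103) - 1*(-513)*(14 - 103)) + 326409) + (-30311 + 130662) = ((72 + 513)/(1175 - 7416 - 1*(-513)*(-89)) + 326409) + 100351 = (585/(1175 - 7416 - 45657) + 326409) + 100351 = (585/(-51898) + 326409) + 100351 = (-1/51898*585 + 326409) + 100351 = (-585/51898 + 326409) + 100351 = 16939973697/51898 + 100351 = 22147989895/51898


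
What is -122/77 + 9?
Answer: 571/77 ≈ 7.4156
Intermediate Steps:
-122/77 + 9 = 571/77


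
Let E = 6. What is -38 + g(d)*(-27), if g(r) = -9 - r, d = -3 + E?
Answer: 286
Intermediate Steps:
d = 3 (d = -3 + 6 = 3)
-38 + g(d)*(-27) = -38 + (-9 - 1*3)*(-27) = -38 + (-9 - 3)*(-27) = -38 - 12*(-27) = -38 + 324 = 286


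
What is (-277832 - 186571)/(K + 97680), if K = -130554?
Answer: 154801/10958 ≈ 14.127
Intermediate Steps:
(-277832 - 186571)/(K + 97680) = (-277832 - 186571)/(-130554 + 97680) = -464403/(-32874) = -464403*(-1/32874) = 154801/10958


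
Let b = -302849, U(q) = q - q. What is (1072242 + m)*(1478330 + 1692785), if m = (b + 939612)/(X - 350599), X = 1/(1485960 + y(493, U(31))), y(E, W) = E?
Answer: 1772009010247220993223695/521148935346 ≈ 3.4002e+12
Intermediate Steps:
U(q) = 0
X = 1/1486453 (X = 1/(1485960 + 493) = 1/1486453 ≈ 6.7274e-7)
m = -946518271639/521148935346 (m = (-302849 + 939612)/(1/1486453 - 350599) = 636763/(-521148935346/1486453) = 636763*(-1486453/521148935346) = -946518271639/521148935346 ≈ -1.8162)
(1072242 + m)*(1478330 + 1692785) = (1072242 - 946518271639/521148935346)*(1478330 + 1692785) = (558796830214994093/521148935346)*3171115 = 1772009010247220993223695/521148935346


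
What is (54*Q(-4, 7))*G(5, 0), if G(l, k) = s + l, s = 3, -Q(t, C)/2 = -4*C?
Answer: 24192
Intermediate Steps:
Q(t, C) = 8*C (Q(t, C) = -(-8)*C = 8*C)
G(l, k) = 3 + l
(54*Q(-4, 7))*G(5, 0) = (54*(8*7))*(3 + 5) = (54*56)*8 = 3024*8 = 24192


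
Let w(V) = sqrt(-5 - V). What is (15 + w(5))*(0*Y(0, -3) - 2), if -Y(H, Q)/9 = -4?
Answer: -30 - 2*I*sqrt(10) ≈ -30.0 - 6.3246*I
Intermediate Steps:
Y(H, Q) = 36 (Y(H, Q) = -9*(-4) = 36)
(15 + w(5))*(0*Y(0, -3) - 2) = (15 + sqrt(-5 - 1*5))*(0*36 - 2) = (15 + sqrt(-5 - 5))*(0 - 2) = (15 + sqrt(-10))*(-2) = (15 + I*sqrt(10))*(-2) = -30 - 2*I*sqrt(10)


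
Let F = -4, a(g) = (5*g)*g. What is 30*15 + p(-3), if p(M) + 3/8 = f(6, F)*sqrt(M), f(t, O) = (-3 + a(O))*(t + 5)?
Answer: 3597/8 + 847*I*sqrt(3) ≈ 449.63 + 1467.0*I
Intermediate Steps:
a(g) = 5*g**2
f(t, O) = (-3 + 5*O**2)*(5 + t) (f(t, O) = (-3 + 5*O**2)*(t + 5) = (-3 + 5*O**2)*(5 + t))
p(M) = -3/8 + 847*sqrt(M) (p(M) = -3/8 + (-15 - 3*6 + 25*(-4)**2 + 5*6*(-4)**2)*sqrt(M) = -3/8 + (-15 - 18 + 25*16 + 5*6*16)*sqrt(M) = -3/8 + (-15 - 18 + 400 + 480)*sqrt(M) = -3/8 + 847*sqrt(M))
30*15 + p(-3) = 30*15 + (-3/8 + 847*sqrt(-3)) = 450 + (-3/8 + 847*(I*sqrt(3))) = 450 + (-3/8 + 847*I*sqrt(3)) = 3597/8 + 847*I*sqrt(3)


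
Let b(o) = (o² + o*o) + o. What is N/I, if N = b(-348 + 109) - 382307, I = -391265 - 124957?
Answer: 134152/258111 ≈ 0.51974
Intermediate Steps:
I = -516222
b(o) = o + 2*o² (b(o) = (o² + o²) + o = 2*o² + o = o + 2*o²)
N = -268304 (N = (-348 + 109)*(1 + 2*(-348 + 109)) - 382307 = -239*(1 + 2*(-239)) - 382307 = -239*(1 - 478) - 382307 = -239*(-477) - 382307 = 114003 - 382307 = -268304)
N/I = -268304/(-516222) = -268304*(-1/516222) = 134152/258111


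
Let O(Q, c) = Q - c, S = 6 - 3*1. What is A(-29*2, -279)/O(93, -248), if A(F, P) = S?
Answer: 3/341 ≈ 0.0087977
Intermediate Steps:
S = 3 (S = 6 - 3 = 3)
A(F, P) = 3
A(-29*2, -279)/O(93, -248) = 3/(93 - 1*(-248)) = 3/(93 + 248) = 3/341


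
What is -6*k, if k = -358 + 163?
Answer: 1170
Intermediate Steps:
k = -195
-6*k = -6*(-195) = 1170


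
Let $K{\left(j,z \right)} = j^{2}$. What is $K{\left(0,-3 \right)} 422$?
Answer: $0$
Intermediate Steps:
$K{\left(0,-3 \right)} 422 = 0^{2} \cdot 422 = 0 \cdot 422 = 0$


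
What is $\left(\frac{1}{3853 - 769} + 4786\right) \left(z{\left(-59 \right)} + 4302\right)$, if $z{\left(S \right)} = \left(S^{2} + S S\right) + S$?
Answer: $\frac{55128693375}{1028} \approx 5.3627 \cdot 10^{7}$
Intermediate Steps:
$z{\left(S \right)} = S + 2 S^{2}$ ($z{\left(S \right)} = \left(S^{2} + S^{2}\right) + S = 2 S^{2} + S = S + 2 S^{2}$)
$\left(\frac{1}{3853 - 769} + 4786\right) \left(z{\left(-59 \right)} + 4302\right) = \left(\frac{1}{3853 - 769} + 4786\right) \left(- 59 \left(1 + 2 \left(-59\right)\right) + 4302\right) = \left(\frac{1}{3084} + 4786\right) \left(- 59 \left(1 - 118\right) + 4302\right) = \left(\frac{1}{3084} + 4786\right) \left(\left(-59\right) \left(-117\right) + 4302\right) = \frac{14760025 \left(6903 + 4302\right)}{3084} = \frac{14760025}{3084} \cdot 11205 = \frac{55128693375}{1028}$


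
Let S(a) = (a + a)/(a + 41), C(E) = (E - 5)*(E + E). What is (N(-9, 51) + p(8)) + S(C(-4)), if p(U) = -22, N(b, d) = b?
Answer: -3359/113 ≈ -29.726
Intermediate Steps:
C(E) = 2*E*(-5 + E) (C(E) = (-5 + E)*(2*E) = 2*E*(-5 + E))
S(a) = 2*a/(41 + a) (S(a) = (2*a)/(41 + a) = 2*a/(41 + a))
(N(-9, 51) + p(8)) + S(C(-4)) = (-9 - 22) + 2*(2*(-4)*(-5 - 4))/(41 + 2*(-4)*(-5 - 4)) = -31 + 2*(2*(-4)*(-9))/(41 + 2*(-4)*(-9)) = -31 + 2*72/(41 + 72) = -31 + 2*72/113 = -31 + 2*72*(1/113) = -31 + 144/113 = -3359/113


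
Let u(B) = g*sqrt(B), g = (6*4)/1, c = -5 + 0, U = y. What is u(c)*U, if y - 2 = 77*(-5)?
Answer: -9192*I*sqrt(5) ≈ -20554.0*I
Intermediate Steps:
y = -383 (y = 2 + 77*(-5) = 2 - 385 = -383)
U = -383
c = -5
g = 24 (g = 24*1 = 24)
u(B) = 24*sqrt(B)
u(c)*U = (24*sqrt(-5))*(-383) = (24*(I*sqrt(5)))*(-383) = (24*I*sqrt(5))*(-383) = -9192*I*sqrt(5)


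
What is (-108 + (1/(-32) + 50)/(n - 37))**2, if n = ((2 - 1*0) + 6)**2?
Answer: 934586041/82944 ≈ 11268.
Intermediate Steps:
n = 64 (n = ((2 + 0) + 6)**2 = (2 + 6)**2 = 8**2 = 64)
(-108 + (1/(-32) + 50)/(n - 37))**2 = (-108 + (1/(-32) + 50)/(64 - 37))**2 = (-108 + (-1/32 + 50)/27)**2 = (-108 + (1599/32)*(1/27))**2 = (-108 + 533/288)**2 = (-30571/288)**2 = 934586041/82944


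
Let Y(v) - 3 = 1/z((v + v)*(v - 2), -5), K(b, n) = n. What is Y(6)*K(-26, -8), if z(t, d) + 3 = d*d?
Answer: -268/11 ≈ -24.364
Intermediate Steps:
z(t, d) = -3 + d² (z(t, d) = -3 + d*d = -3 + d²)
Y(v) = 67/22 (Y(v) = 3 + 1/(-3 + (-5)²) = 3 + 1/(-3 + 25) = 3 + 1/22 = 67/22)
Y(6)*K(-26, -8) = (67/22)*(-8) = -268/11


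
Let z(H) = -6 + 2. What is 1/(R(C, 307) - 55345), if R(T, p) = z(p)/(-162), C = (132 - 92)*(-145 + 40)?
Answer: -81/4482943 ≈ -1.8068e-5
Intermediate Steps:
z(H) = -4
C = -4200 (C = 40*(-105) = -4200)
R(T, p) = 2/81 (R(T, p) = -4/(-162) = -4*(-1/162) = 2/81)
1/(R(C, 307) - 55345) = 1/(2/81 - 55345) = 1/(-4482943/81) = -81/4482943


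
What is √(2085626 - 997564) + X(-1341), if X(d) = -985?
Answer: -985 + √1088062 ≈ 58.102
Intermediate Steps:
√(2085626 - 997564) + X(-1341) = √(2085626 - 997564) - 985 = √1088062 - 985 = -985 + √1088062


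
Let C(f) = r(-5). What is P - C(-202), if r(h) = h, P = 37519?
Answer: 37524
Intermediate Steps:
C(f) = -5
P - C(-202) = 37519 - 1*(-5) = 37519 + 5 = 37524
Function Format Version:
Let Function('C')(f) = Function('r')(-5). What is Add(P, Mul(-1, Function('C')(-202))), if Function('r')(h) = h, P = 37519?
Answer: 37524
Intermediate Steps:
Function('C')(f) = -5
Add(P, Mul(-1, Function('C')(-202))) = Add(37519, Mul(-1, -5)) = Add(37519, 5) = 37524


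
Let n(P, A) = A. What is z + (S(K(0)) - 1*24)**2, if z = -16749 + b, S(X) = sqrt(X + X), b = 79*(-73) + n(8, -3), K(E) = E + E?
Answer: -21943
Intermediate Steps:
K(E) = 2*E
b = -5770 (b = 79*(-73) - 3 = -5767 - 3 = -5770)
S(X) = sqrt(2)*sqrt(X) (S(X) = sqrt(2*X) = sqrt(2)*sqrt(X))
z = -22519 (z = -16749 - 5770 = -22519)
z + (S(K(0)) - 1*24)**2 = -22519 + (sqrt(2)*sqrt(2*0) - 1*24)**2 = -22519 + (sqrt(2)*sqrt(0) - 24)**2 = -22519 + (sqrt(2)*0 - 24)**2 = -22519 + (0 - 24)**2 = -22519 + (-24)**2 = -22519 + 576 = -21943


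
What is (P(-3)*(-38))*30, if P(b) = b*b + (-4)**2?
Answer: -28500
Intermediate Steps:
P(b) = 16 + b**2 (P(b) = b**2 + 16 = 16 + b**2)
(P(-3)*(-38))*30 = ((16 + (-3)**2)*(-38))*30 = ((16 + 9)*(-38))*30 = (25*(-38))*30 = -950*30 = -28500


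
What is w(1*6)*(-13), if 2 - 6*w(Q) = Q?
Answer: 26/3 ≈ 8.6667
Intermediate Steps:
w(Q) = ⅓ - Q/6
w(1*6)*(-13) = (⅓ - 6/6)*(-13) = (⅓ - ⅙*6)*(-13) = (⅓ - 1)*(-13) = -⅔*(-13) = 26/3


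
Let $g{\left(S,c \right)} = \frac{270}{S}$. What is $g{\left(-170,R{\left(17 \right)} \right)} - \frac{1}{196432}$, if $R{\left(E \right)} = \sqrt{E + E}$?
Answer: $- \frac{5303681}{3339344} \approx -1.5882$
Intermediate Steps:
$R{\left(E \right)} = \sqrt{2} \sqrt{E}$ ($R{\left(E \right)} = \sqrt{2 E} = \sqrt{2} \sqrt{E}$)
$g{\left(-170,R{\left(17 \right)} \right)} - \frac{1}{196432} = \frac{270}{-170} - \frac{1}{196432} = 270 \left(- \frac{1}{170}\right) - \frac{1}{196432} = - \frac{27}{17} - \frac{1}{196432} = - \frac{5303681}{3339344}$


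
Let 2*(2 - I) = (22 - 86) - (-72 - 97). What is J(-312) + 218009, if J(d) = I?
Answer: 435917/2 ≈ 2.1796e+5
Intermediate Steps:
I = -101/2 (I = 2 - ((22 - 86) - (-72 - 97))/2 = 2 - (-64 - 1*(-169))/2 = 2 - (-64 + 169)/2 = 2 - 1/2*105 = 2 - 105/2 = -101/2 ≈ -50.500)
J(d) = -101/2
J(-312) + 218009 = -101/2 + 218009 = 435917/2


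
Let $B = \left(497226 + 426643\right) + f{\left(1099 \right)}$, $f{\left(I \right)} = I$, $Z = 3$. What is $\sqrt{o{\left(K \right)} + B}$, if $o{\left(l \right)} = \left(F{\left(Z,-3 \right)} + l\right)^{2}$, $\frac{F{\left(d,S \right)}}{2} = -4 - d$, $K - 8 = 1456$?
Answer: $2 \sqrt{756867} \approx 1740.0$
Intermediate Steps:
$K = 1464$ ($K = 8 + 1456 = 1464$)
$F{\left(d,S \right)} = -8 - 2 d$ ($F{\left(d,S \right)} = 2 \left(-4 - d\right) = -8 - 2 d$)
$o{\left(l \right)} = \left(-14 + l\right)^{2}$ ($o{\left(l \right)} = \left(\left(-8 - 6\right) + l\right)^{2} = \left(-14 + l\right)^{2}$)
$B = 924968$ ($B = \left(497226 + 426643\right) + 1099 = 923869 + 1099 = 924968$)
$\sqrt{o{\left(K \right)} + B} = \sqrt{\left(-14 + 1464\right)^{2} + 924968} = \sqrt{1450^{2} + 924968} = \sqrt{2102500 + 924968} = \sqrt{3027468} = 2 \sqrt{756867}$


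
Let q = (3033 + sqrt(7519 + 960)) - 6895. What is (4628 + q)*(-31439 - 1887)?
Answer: -25527716 - 33326*sqrt(8479) ≈ -2.8596e+7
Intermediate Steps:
q = -3862 + sqrt(8479) (q = (3033 + sqrt(8479)) - 6895 = -3862 + sqrt(8479) ≈ -3769.9)
(4628 + q)*(-31439 - 1887) = (4628 + (-3862 + sqrt(8479)))*(-31439 - 1887) = (766 + sqrt(8479))*(-33326) = -25527716 - 33326*sqrt(8479)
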